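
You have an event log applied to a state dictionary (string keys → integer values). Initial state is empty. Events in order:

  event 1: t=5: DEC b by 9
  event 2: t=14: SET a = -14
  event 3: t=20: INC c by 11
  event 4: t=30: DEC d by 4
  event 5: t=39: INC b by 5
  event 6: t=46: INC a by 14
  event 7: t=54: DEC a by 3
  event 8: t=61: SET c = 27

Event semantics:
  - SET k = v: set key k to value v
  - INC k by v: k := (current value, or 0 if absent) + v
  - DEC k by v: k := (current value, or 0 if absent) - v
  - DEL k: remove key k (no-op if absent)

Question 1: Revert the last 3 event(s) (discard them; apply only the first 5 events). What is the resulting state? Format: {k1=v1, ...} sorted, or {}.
Keep first 5 events (discard last 3):
  after event 1 (t=5: DEC b by 9): {b=-9}
  after event 2 (t=14: SET a = -14): {a=-14, b=-9}
  after event 3 (t=20: INC c by 11): {a=-14, b=-9, c=11}
  after event 4 (t=30: DEC d by 4): {a=-14, b=-9, c=11, d=-4}
  after event 5 (t=39: INC b by 5): {a=-14, b=-4, c=11, d=-4}

Answer: {a=-14, b=-4, c=11, d=-4}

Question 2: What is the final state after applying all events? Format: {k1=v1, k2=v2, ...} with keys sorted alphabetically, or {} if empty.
  after event 1 (t=5: DEC b by 9): {b=-9}
  after event 2 (t=14: SET a = -14): {a=-14, b=-9}
  after event 3 (t=20: INC c by 11): {a=-14, b=-9, c=11}
  after event 4 (t=30: DEC d by 4): {a=-14, b=-9, c=11, d=-4}
  after event 5 (t=39: INC b by 5): {a=-14, b=-4, c=11, d=-4}
  after event 6 (t=46: INC a by 14): {a=0, b=-4, c=11, d=-4}
  after event 7 (t=54: DEC a by 3): {a=-3, b=-4, c=11, d=-4}
  after event 8 (t=61: SET c = 27): {a=-3, b=-4, c=27, d=-4}

Answer: {a=-3, b=-4, c=27, d=-4}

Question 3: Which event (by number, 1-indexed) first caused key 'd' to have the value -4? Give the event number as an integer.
Answer: 4

Derivation:
Looking for first event where d becomes -4:
  event 4: d (absent) -> -4  <-- first match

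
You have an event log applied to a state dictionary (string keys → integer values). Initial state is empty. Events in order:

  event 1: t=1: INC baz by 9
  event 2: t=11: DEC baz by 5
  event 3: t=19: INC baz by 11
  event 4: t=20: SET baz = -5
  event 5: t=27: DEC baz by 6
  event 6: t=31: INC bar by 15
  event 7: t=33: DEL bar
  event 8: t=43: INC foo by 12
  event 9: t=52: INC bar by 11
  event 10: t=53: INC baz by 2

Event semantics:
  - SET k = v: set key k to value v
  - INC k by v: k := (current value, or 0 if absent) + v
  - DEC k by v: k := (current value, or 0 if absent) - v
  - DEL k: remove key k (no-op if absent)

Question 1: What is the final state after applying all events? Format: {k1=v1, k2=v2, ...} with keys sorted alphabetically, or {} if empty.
  after event 1 (t=1: INC baz by 9): {baz=9}
  after event 2 (t=11: DEC baz by 5): {baz=4}
  after event 3 (t=19: INC baz by 11): {baz=15}
  after event 4 (t=20: SET baz = -5): {baz=-5}
  after event 5 (t=27: DEC baz by 6): {baz=-11}
  after event 6 (t=31: INC bar by 15): {bar=15, baz=-11}
  after event 7 (t=33: DEL bar): {baz=-11}
  after event 8 (t=43: INC foo by 12): {baz=-11, foo=12}
  after event 9 (t=52: INC bar by 11): {bar=11, baz=-11, foo=12}
  after event 10 (t=53: INC baz by 2): {bar=11, baz=-9, foo=12}

Answer: {bar=11, baz=-9, foo=12}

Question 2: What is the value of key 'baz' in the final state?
Track key 'baz' through all 10 events:
  event 1 (t=1: INC baz by 9): baz (absent) -> 9
  event 2 (t=11: DEC baz by 5): baz 9 -> 4
  event 3 (t=19: INC baz by 11): baz 4 -> 15
  event 4 (t=20: SET baz = -5): baz 15 -> -5
  event 5 (t=27: DEC baz by 6): baz -5 -> -11
  event 6 (t=31: INC bar by 15): baz unchanged
  event 7 (t=33: DEL bar): baz unchanged
  event 8 (t=43: INC foo by 12): baz unchanged
  event 9 (t=52: INC bar by 11): baz unchanged
  event 10 (t=53: INC baz by 2): baz -11 -> -9
Final: baz = -9

Answer: -9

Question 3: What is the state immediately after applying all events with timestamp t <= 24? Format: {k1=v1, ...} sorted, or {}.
Apply events with t <= 24 (4 events):
  after event 1 (t=1: INC baz by 9): {baz=9}
  after event 2 (t=11: DEC baz by 5): {baz=4}
  after event 3 (t=19: INC baz by 11): {baz=15}
  after event 4 (t=20: SET baz = -5): {baz=-5}

Answer: {baz=-5}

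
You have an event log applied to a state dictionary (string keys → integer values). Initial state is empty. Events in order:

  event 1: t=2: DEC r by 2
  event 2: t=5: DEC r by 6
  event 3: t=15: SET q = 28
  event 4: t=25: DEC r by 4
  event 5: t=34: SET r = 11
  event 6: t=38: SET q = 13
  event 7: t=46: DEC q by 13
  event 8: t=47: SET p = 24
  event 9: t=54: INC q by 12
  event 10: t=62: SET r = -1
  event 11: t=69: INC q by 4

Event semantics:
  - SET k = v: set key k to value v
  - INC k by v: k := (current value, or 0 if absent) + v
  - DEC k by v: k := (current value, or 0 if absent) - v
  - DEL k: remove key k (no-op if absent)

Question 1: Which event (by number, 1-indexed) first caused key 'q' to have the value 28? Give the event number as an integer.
Answer: 3

Derivation:
Looking for first event where q becomes 28:
  event 3: q (absent) -> 28  <-- first match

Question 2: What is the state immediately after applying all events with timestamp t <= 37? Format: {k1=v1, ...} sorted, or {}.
Apply events with t <= 37 (5 events):
  after event 1 (t=2: DEC r by 2): {r=-2}
  after event 2 (t=5: DEC r by 6): {r=-8}
  after event 3 (t=15: SET q = 28): {q=28, r=-8}
  after event 4 (t=25: DEC r by 4): {q=28, r=-12}
  after event 5 (t=34: SET r = 11): {q=28, r=11}

Answer: {q=28, r=11}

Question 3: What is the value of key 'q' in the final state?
Answer: 16

Derivation:
Track key 'q' through all 11 events:
  event 1 (t=2: DEC r by 2): q unchanged
  event 2 (t=5: DEC r by 6): q unchanged
  event 3 (t=15: SET q = 28): q (absent) -> 28
  event 4 (t=25: DEC r by 4): q unchanged
  event 5 (t=34: SET r = 11): q unchanged
  event 6 (t=38: SET q = 13): q 28 -> 13
  event 7 (t=46: DEC q by 13): q 13 -> 0
  event 8 (t=47: SET p = 24): q unchanged
  event 9 (t=54: INC q by 12): q 0 -> 12
  event 10 (t=62: SET r = -1): q unchanged
  event 11 (t=69: INC q by 4): q 12 -> 16
Final: q = 16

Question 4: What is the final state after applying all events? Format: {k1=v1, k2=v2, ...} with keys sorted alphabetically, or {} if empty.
  after event 1 (t=2: DEC r by 2): {r=-2}
  after event 2 (t=5: DEC r by 6): {r=-8}
  after event 3 (t=15: SET q = 28): {q=28, r=-8}
  after event 4 (t=25: DEC r by 4): {q=28, r=-12}
  after event 5 (t=34: SET r = 11): {q=28, r=11}
  after event 6 (t=38: SET q = 13): {q=13, r=11}
  after event 7 (t=46: DEC q by 13): {q=0, r=11}
  after event 8 (t=47: SET p = 24): {p=24, q=0, r=11}
  after event 9 (t=54: INC q by 12): {p=24, q=12, r=11}
  after event 10 (t=62: SET r = -1): {p=24, q=12, r=-1}
  after event 11 (t=69: INC q by 4): {p=24, q=16, r=-1}

Answer: {p=24, q=16, r=-1}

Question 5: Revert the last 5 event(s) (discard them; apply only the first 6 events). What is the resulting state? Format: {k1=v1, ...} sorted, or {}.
Keep first 6 events (discard last 5):
  after event 1 (t=2: DEC r by 2): {r=-2}
  after event 2 (t=5: DEC r by 6): {r=-8}
  after event 3 (t=15: SET q = 28): {q=28, r=-8}
  after event 4 (t=25: DEC r by 4): {q=28, r=-12}
  after event 5 (t=34: SET r = 11): {q=28, r=11}
  after event 6 (t=38: SET q = 13): {q=13, r=11}

Answer: {q=13, r=11}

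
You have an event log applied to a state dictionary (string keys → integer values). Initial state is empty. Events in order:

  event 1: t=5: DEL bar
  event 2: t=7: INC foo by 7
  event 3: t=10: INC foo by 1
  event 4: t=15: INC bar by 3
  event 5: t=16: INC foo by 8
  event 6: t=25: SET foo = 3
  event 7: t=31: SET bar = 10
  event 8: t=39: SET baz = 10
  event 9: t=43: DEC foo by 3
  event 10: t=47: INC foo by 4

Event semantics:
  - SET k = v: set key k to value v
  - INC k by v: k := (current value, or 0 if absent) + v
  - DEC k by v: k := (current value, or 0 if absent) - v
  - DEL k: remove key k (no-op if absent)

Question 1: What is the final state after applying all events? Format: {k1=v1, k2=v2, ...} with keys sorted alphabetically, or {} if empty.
Answer: {bar=10, baz=10, foo=4}

Derivation:
  after event 1 (t=5: DEL bar): {}
  after event 2 (t=7: INC foo by 7): {foo=7}
  after event 3 (t=10: INC foo by 1): {foo=8}
  after event 4 (t=15: INC bar by 3): {bar=3, foo=8}
  after event 5 (t=16: INC foo by 8): {bar=3, foo=16}
  after event 6 (t=25: SET foo = 3): {bar=3, foo=3}
  after event 7 (t=31: SET bar = 10): {bar=10, foo=3}
  after event 8 (t=39: SET baz = 10): {bar=10, baz=10, foo=3}
  after event 9 (t=43: DEC foo by 3): {bar=10, baz=10, foo=0}
  after event 10 (t=47: INC foo by 4): {bar=10, baz=10, foo=4}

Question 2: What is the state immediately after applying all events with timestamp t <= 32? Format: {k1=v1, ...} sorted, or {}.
Answer: {bar=10, foo=3}

Derivation:
Apply events with t <= 32 (7 events):
  after event 1 (t=5: DEL bar): {}
  after event 2 (t=7: INC foo by 7): {foo=7}
  after event 3 (t=10: INC foo by 1): {foo=8}
  after event 4 (t=15: INC bar by 3): {bar=3, foo=8}
  after event 5 (t=16: INC foo by 8): {bar=3, foo=16}
  after event 6 (t=25: SET foo = 3): {bar=3, foo=3}
  after event 7 (t=31: SET bar = 10): {bar=10, foo=3}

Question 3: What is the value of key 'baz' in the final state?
Track key 'baz' through all 10 events:
  event 1 (t=5: DEL bar): baz unchanged
  event 2 (t=7: INC foo by 7): baz unchanged
  event 3 (t=10: INC foo by 1): baz unchanged
  event 4 (t=15: INC bar by 3): baz unchanged
  event 5 (t=16: INC foo by 8): baz unchanged
  event 6 (t=25: SET foo = 3): baz unchanged
  event 7 (t=31: SET bar = 10): baz unchanged
  event 8 (t=39: SET baz = 10): baz (absent) -> 10
  event 9 (t=43: DEC foo by 3): baz unchanged
  event 10 (t=47: INC foo by 4): baz unchanged
Final: baz = 10

Answer: 10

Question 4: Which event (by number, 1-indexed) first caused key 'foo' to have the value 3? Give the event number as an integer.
Answer: 6

Derivation:
Looking for first event where foo becomes 3:
  event 2: foo = 7
  event 3: foo = 8
  event 4: foo = 8
  event 5: foo = 16
  event 6: foo 16 -> 3  <-- first match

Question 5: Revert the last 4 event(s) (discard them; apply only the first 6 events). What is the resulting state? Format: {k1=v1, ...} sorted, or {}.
Keep first 6 events (discard last 4):
  after event 1 (t=5: DEL bar): {}
  after event 2 (t=7: INC foo by 7): {foo=7}
  after event 3 (t=10: INC foo by 1): {foo=8}
  after event 4 (t=15: INC bar by 3): {bar=3, foo=8}
  after event 5 (t=16: INC foo by 8): {bar=3, foo=16}
  after event 6 (t=25: SET foo = 3): {bar=3, foo=3}

Answer: {bar=3, foo=3}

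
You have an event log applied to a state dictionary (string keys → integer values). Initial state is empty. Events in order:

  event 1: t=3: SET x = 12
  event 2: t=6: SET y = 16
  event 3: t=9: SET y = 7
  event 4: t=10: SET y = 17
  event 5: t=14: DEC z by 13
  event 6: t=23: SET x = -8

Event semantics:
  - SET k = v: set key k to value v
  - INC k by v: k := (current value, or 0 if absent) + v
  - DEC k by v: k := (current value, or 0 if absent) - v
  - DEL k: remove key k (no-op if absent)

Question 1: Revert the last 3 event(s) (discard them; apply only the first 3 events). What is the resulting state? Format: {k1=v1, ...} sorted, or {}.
Answer: {x=12, y=7}

Derivation:
Keep first 3 events (discard last 3):
  after event 1 (t=3: SET x = 12): {x=12}
  after event 2 (t=6: SET y = 16): {x=12, y=16}
  after event 3 (t=9: SET y = 7): {x=12, y=7}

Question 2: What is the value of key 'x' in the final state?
Track key 'x' through all 6 events:
  event 1 (t=3: SET x = 12): x (absent) -> 12
  event 2 (t=6: SET y = 16): x unchanged
  event 3 (t=9: SET y = 7): x unchanged
  event 4 (t=10: SET y = 17): x unchanged
  event 5 (t=14: DEC z by 13): x unchanged
  event 6 (t=23: SET x = -8): x 12 -> -8
Final: x = -8

Answer: -8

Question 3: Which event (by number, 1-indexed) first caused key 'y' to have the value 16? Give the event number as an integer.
Answer: 2

Derivation:
Looking for first event where y becomes 16:
  event 2: y (absent) -> 16  <-- first match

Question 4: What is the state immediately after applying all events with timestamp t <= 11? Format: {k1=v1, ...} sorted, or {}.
Answer: {x=12, y=17}

Derivation:
Apply events with t <= 11 (4 events):
  after event 1 (t=3: SET x = 12): {x=12}
  after event 2 (t=6: SET y = 16): {x=12, y=16}
  after event 3 (t=9: SET y = 7): {x=12, y=7}
  after event 4 (t=10: SET y = 17): {x=12, y=17}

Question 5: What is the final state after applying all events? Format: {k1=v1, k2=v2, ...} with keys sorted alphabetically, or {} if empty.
Answer: {x=-8, y=17, z=-13}

Derivation:
  after event 1 (t=3: SET x = 12): {x=12}
  after event 2 (t=6: SET y = 16): {x=12, y=16}
  after event 3 (t=9: SET y = 7): {x=12, y=7}
  after event 4 (t=10: SET y = 17): {x=12, y=17}
  after event 5 (t=14: DEC z by 13): {x=12, y=17, z=-13}
  after event 6 (t=23: SET x = -8): {x=-8, y=17, z=-13}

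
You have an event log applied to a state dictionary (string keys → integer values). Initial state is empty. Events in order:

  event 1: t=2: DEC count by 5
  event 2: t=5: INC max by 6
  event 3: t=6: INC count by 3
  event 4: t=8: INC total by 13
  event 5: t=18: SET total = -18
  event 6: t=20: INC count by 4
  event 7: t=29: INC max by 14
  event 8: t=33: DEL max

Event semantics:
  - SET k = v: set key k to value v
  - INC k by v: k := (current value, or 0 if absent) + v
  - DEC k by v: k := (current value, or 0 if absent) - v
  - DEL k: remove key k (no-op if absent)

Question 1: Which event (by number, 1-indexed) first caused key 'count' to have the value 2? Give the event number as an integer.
Answer: 6

Derivation:
Looking for first event where count becomes 2:
  event 1: count = -5
  event 2: count = -5
  event 3: count = -2
  event 4: count = -2
  event 5: count = -2
  event 6: count -2 -> 2  <-- first match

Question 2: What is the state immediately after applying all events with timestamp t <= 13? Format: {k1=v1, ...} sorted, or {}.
Apply events with t <= 13 (4 events):
  after event 1 (t=2: DEC count by 5): {count=-5}
  after event 2 (t=5: INC max by 6): {count=-5, max=6}
  after event 3 (t=6: INC count by 3): {count=-2, max=6}
  after event 4 (t=8: INC total by 13): {count=-2, max=6, total=13}

Answer: {count=-2, max=6, total=13}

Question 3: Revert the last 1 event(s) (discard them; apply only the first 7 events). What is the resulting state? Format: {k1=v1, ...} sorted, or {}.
Answer: {count=2, max=20, total=-18}

Derivation:
Keep first 7 events (discard last 1):
  after event 1 (t=2: DEC count by 5): {count=-5}
  after event 2 (t=5: INC max by 6): {count=-5, max=6}
  after event 3 (t=6: INC count by 3): {count=-2, max=6}
  after event 4 (t=8: INC total by 13): {count=-2, max=6, total=13}
  after event 5 (t=18: SET total = -18): {count=-2, max=6, total=-18}
  after event 6 (t=20: INC count by 4): {count=2, max=6, total=-18}
  after event 7 (t=29: INC max by 14): {count=2, max=20, total=-18}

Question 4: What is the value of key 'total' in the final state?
Track key 'total' through all 8 events:
  event 1 (t=2: DEC count by 5): total unchanged
  event 2 (t=5: INC max by 6): total unchanged
  event 3 (t=6: INC count by 3): total unchanged
  event 4 (t=8: INC total by 13): total (absent) -> 13
  event 5 (t=18: SET total = -18): total 13 -> -18
  event 6 (t=20: INC count by 4): total unchanged
  event 7 (t=29: INC max by 14): total unchanged
  event 8 (t=33: DEL max): total unchanged
Final: total = -18

Answer: -18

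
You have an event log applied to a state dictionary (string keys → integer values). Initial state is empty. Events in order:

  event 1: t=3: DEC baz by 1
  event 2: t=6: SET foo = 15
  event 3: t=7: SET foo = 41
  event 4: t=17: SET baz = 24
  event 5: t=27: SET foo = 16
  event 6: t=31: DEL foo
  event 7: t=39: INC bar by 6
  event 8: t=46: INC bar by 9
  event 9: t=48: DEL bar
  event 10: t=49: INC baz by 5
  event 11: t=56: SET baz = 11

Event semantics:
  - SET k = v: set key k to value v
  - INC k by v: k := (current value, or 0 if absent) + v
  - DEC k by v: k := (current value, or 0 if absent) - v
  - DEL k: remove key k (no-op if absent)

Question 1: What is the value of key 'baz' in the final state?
Answer: 11

Derivation:
Track key 'baz' through all 11 events:
  event 1 (t=3: DEC baz by 1): baz (absent) -> -1
  event 2 (t=6: SET foo = 15): baz unchanged
  event 3 (t=7: SET foo = 41): baz unchanged
  event 4 (t=17: SET baz = 24): baz -1 -> 24
  event 5 (t=27: SET foo = 16): baz unchanged
  event 6 (t=31: DEL foo): baz unchanged
  event 7 (t=39: INC bar by 6): baz unchanged
  event 8 (t=46: INC bar by 9): baz unchanged
  event 9 (t=48: DEL bar): baz unchanged
  event 10 (t=49: INC baz by 5): baz 24 -> 29
  event 11 (t=56: SET baz = 11): baz 29 -> 11
Final: baz = 11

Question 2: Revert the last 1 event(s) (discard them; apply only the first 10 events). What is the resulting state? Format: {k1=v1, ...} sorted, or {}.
Keep first 10 events (discard last 1):
  after event 1 (t=3: DEC baz by 1): {baz=-1}
  after event 2 (t=6: SET foo = 15): {baz=-1, foo=15}
  after event 3 (t=7: SET foo = 41): {baz=-1, foo=41}
  after event 4 (t=17: SET baz = 24): {baz=24, foo=41}
  after event 5 (t=27: SET foo = 16): {baz=24, foo=16}
  after event 6 (t=31: DEL foo): {baz=24}
  after event 7 (t=39: INC bar by 6): {bar=6, baz=24}
  after event 8 (t=46: INC bar by 9): {bar=15, baz=24}
  after event 9 (t=48: DEL bar): {baz=24}
  after event 10 (t=49: INC baz by 5): {baz=29}

Answer: {baz=29}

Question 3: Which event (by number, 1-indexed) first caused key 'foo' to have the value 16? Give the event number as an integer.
Answer: 5

Derivation:
Looking for first event where foo becomes 16:
  event 2: foo = 15
  event 3: foo = 41
  event 4: foo = 41
  event 5: foo 41 -> 16  <-- first match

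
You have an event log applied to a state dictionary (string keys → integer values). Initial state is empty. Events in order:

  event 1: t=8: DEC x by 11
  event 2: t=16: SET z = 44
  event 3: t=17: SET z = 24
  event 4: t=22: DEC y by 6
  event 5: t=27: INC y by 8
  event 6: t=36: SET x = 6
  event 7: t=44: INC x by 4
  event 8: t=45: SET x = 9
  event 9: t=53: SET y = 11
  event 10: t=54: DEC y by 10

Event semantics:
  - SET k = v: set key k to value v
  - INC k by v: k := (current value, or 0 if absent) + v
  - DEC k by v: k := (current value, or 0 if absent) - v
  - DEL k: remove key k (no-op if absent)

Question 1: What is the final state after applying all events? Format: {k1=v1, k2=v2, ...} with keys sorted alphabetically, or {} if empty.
  after event 1 (t=8: DEC x by 11): {x=-11}
  after event 2 (t=16: SET z = 44): {x=-11, z=44}
  after event 3 (t=17: SET z = 24): {x=-11, z=24}
  after event 4 (t=22: DEC y by 6): {x=-11, y=-6, z=24}
  after event 5 (t=27: INC y by 8): {x=-11, y=2, z=24}
  after event 6 (t=36: SET x = 6): {x=6, y=2, z=24}
  after event 7 (t=44: INC x by 4): {x=10, y=2, z=24}
  after event 8 (t=45: SET x = 9): {x=9, y=2, z=24}
  after event 9 (t=53: SET y = 11): {x=9, y=11, z=24}
  after event 10 (t=54: DEC y by 10): {x=9, y=1, z=24}

Answer: {x=9, y=1, z=24}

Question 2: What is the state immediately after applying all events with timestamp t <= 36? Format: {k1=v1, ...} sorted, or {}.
Apply events with t <= 36 (6 events):
  after event 1 (t=8: DEC x by 11): {x=-11}
  after event 2 (t=16: SET z = 44): {x=-11, z=44}
  after event 3 (t=17: SET z = 24): {x=-11, z=24}
  after event 4 (t=22: DEC y by 6): {x=-11, y=-6, z=24}
  after event 5 (t=27: INC y by 8): {x=-11, y=2, z=24}
  after event 6 (t=36: SET x = 6): {x=6, y=2, z=24}

Answer: {x=6, y=2, z=24}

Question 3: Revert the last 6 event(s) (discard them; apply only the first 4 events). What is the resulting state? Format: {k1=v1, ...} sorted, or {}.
Answer: {x=-11, y=-6, z=24}

Derivation:
Keep first 4 events (discard last 6):
  after event 1 (t=8: DEC x by 11): {x=-11}
  after event 2 (t=16: SET z = 44): {x=-11, z=44}
  after event 3 (t=17: SET z = 24): {x=-11, z=24}
  after event 4 (t=22: DEC y by 6): {x=-11, y=-6, z=24}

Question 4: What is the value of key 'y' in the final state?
Track key 'y' through all 10 events:
  event 1 (t=8: DEC x by 11): y unchanged
  event 2 (t=16: SET z = 44): y unchanged
  event 3 (t=17: SET z = 24): y unchanged
  event 4 (t=22: DEC y by 6): y (absent) -> -6
  event 5 (t=27: INC y by 8): y -6 -> 2
  event 6 (t=36: SET x = 6): y unchanged
  event 7 (t=44: INC x by 4): y unchanged
  event 8 (t=45: SET x = 9): y unchanged
  event 9 (t=53: SET y = 11): y 2 -> 11
  event 10 (t=54: DEC y by 10): y 11 -> 1
Final: y = 1

Answer: 1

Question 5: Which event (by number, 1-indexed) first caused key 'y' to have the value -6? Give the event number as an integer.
Looking for first event where y becomes -6:
  event 4: y (absent) -> -6  <-- first match

Answer: 4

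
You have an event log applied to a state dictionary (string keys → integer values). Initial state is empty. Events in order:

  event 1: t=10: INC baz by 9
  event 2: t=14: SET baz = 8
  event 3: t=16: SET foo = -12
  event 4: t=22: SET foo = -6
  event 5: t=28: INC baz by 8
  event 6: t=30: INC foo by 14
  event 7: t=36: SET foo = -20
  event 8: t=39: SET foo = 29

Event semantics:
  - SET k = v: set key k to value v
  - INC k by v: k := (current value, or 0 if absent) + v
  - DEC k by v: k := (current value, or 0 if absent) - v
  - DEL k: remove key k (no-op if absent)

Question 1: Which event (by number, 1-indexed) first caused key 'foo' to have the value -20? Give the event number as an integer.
Answer: 7

Derivation:
Looking for first event where foo becomes -20:
  event 3: foo = -12
  event 4: foo = -6
  event 5: foo = -6
  event 6: foo = 8
  event 7: foo 8 -> -20  <-- first match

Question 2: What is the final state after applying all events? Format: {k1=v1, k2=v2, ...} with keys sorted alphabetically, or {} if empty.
  after event 1 (t=10: INC baz by 9): {baz=9}
  after event 2 (t=14: SET baz = 8): {baz=8}
  after event 3 (t=16: SET foo = -12): {baz=8, foo=-12}
  after event 4 (t=22: SET foo = -6): {baz=8, foo=-6}
  after event 5 (t=28: INC baz by 8): {baz=16, foo=-6}
  after event 6 (t=30: INC foo by 14): {baz=16, foo=8}
  after event 7 (t=36: SET foo = -20): {baz=16, foo=-20}
  after event 8 (t=39: SET foo = 29): {baz=16, foo=29}

Answer: {baz=16, foo=29}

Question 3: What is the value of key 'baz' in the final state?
Answer: 16

Derivation:
Track key 'baz' through all 8 events:
  event 1 (t=10: INC baz by 9): baz (absent) -> 9
  event 2 (t=14: SET baz = 8): baz 9 -> 8
  event 3 (t=16: SET foo = -12): baz unchanged
  event 4 (t=22: SET foo = -6): baz unchanged
  event 5 (t=28: INC baz by 8): baz 8 -> 16
  event 6 (t=30: INC foo by 14): baz unchanged
  event 7 (t=36: SET foo = -20): baz unchanged
  event 8 (t=39: SET foo = 29): baz unchanged
Final: baz = 16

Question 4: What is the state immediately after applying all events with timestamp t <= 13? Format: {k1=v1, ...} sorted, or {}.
Answer: {baz=9}

Derivation:
Apply events with t <= 13 (1 events):
  after event 1 (t=10: INC baz by 9): {baz=9}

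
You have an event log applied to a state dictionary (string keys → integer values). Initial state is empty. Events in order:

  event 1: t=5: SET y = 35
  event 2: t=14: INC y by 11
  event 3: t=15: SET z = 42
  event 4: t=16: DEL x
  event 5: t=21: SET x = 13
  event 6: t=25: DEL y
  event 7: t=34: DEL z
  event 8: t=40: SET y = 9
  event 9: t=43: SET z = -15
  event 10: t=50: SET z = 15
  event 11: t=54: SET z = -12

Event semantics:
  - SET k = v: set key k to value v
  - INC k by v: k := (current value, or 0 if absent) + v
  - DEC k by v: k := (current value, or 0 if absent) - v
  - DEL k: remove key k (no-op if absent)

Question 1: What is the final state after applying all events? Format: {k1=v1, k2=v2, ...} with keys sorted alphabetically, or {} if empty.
Answer: {x=13, y=9, z=-12}

Derivation:
  after event 1 (t=5: SET y = 35): {y=35}
  after event 2 (t=14: INC y by 11): {y=46}
  after event 3 (t=15: SET z = 42): {y=46, z=42}
  after event 4 (t=16: DEL x): {y=46, z=42}
  after event 5 (t=21: SET x = 13): {x=13, y=46, z=42}
  after event 6 (t=25: DEL y): {x=13, z=42}
  after event 7 (t=34: DEL z): {x=13}
  after event 8 (t=40: SET y = 9): {x=13, y=9}
  after event 9 (t=43: SET z = -15): {x=13, y=9, z=-15}
  after event 10 (t=50: SET z = 15): {x=13, y=9, z=15}
  after event 11 (t=54: SET z = -12): {x=13, y=9, z=-12}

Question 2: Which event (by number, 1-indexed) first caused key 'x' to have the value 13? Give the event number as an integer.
Looking for first event where x becomes 13:
  event 5: x (absent) -> 13  <-- first match

Answer: 5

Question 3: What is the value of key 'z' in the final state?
Answer: -12

Derivation:
Track key 'z' through all 11 events:
  event 1 (t=5: SET y = 35): z unchanged
  event 2 (t=14: INC y by 11): z unchanged
  event 3 (t=15: SET z = 42): z (absent) -> 42
  event 4 (t=16: DEL x): z unchanged
  event 5 (t=21: SET x = 13): z unchanged
  event 6 (t=25: DEL y): z unchanged
  event 7 (t=34: DEL z): z 42 -> (absent)
  event 8 (t=40: SET y = 9): z unchanged
  event 9 (t=43: SET z = -15): z (absent) -> -15
  event 10 (t=50: SET z = 15): z -15 -> 15
  event 11 (t=54: SET z = -12): z 15 -> -12
Final: z = -12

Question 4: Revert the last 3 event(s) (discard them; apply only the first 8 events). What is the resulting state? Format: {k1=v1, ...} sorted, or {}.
Keep first 8 events (discard last 3):
  after event 1 (t=5: SET y = 35): {y=35}
  after event 2 (t=14: INC y by 11): {y=46}
  after event 3 (t=15: SET z = 42): {y=46, z=42}
  after event 4 (t=16: DEL x): {y=46, z=42}
  after event 5 (t=21: SET x = 13): {x=13, y=46, z=42}
  after event 6 (t=25: DEL y): {x=13, z=42}
  after event 7 (t=34: DEL z): {x=13}
  after event 8 (t=40: SET y = 9): {x=13, y=9}

Answer: {x=13, y=9}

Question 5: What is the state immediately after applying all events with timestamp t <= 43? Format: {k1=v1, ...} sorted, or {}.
Apply events with t <= 43 (9 events):
  after event 1 (t=5: SET y = 35): {y=35}
  after event 2 (t=14: INC y by 11): {y=46}
  after event 3 (t=15: SET z = 42): {y=46, z=42}
  after event 4 (t=16: DEL x): {y=46, z=42}
  after event 5 (t=21: SET x = 13): {x=13, y=46, z=42}
  after event 6 (t=25: DEL y): {x=13, z=42}
  after event 7 (t=34: DEL z): {x=13}
  after event 8 (t=40: SET y = 9): {x=13, y=9}
  after event 9 (t=43: SET z = -15): {x=13, y=9, z=-15}

Answer: {x=13, y=9, z=-15}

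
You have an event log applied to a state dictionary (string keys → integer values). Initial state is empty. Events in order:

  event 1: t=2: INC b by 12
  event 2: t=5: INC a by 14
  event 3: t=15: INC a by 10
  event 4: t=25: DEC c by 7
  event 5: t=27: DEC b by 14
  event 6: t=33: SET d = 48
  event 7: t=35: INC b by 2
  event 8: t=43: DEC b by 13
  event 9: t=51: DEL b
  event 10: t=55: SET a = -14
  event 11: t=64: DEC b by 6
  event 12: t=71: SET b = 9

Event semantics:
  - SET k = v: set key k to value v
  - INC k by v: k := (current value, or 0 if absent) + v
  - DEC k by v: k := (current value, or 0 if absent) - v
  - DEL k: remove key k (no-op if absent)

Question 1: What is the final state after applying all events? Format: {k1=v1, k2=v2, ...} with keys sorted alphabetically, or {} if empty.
Answer: {a=-14, b=9, c=-7, d=48}

Derivation:
  after event 1 (t=2: INC b by 12): {b=12}
  after event 2 (t=5: INC a by 14): {a=14, b=12}
  after event 3 (t=15: INC a by 10): {a=24, b=12}
  after event 4 (t=25: DEC c by 7): {a=24, b=12, c=-7}
  after event 5 (t=27: DEC b by 14): {a=24, b=-2, c=-7}
  after event 6 (t=33: SET d = 48): {a=24, b=-2, c=-7, d=48}
  after event 7 (t=35: INC b by 2): {a=24, b=0, c=-7, d=48}
  after event 8 (t=43: DEC b by 13): {a=24, b=-13, c=-7, d=48}
  after event 9 (t=51: DEL b): {a=24, c=-7, d=48}
  after event 10 (t=55: SET a = -14): {a=-14, c=-7, d=48}
  after event 11 (t=64: DEC b by 6): {a=-14, b=-6, c=-7, d=48}
  after event 12 (t=71: SET b = 9): {a=-14, b=9, c=-7, d=48}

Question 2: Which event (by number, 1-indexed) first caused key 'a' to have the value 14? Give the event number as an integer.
Looking for first event where a becomes 14:
  event 2: a (absent) -> 14  <-- first match

Answer: 2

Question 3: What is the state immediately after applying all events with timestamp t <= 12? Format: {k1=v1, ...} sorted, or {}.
Apply events with t <= 12 (2 events):
  after event 1 (t=2: INC b by 12): {b=12}
  after event 2 (t=5: INC a by 14): {a=14, b=12}

Answer: {a=14, b=12}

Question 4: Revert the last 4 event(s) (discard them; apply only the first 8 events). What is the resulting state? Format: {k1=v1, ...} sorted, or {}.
Answer: {a=24, b=-13, c=-7, d=48}

Derivation:
Keep first 8 events (discard last 4):
  after event 1 (t=2: INC b by 12): {b=12}
  after event 2 (t=5: INC a by 14): {a=14, b=12}
  after event 3 (t=15: INC a by 10): {a=24, b=12}
  after event 4 (t=25: DEC c by 7): {a=24, b=12, c=-7}
  after event 5 (t=27: DEC b by 14): {a=24, b=-2, c=-7}
  after event 6 (t=33: SET d = 48): {a=24, b=-2, c=-7, d=48}
  after event 7 (t=35: INC b by 2): {a=24, b=0, c=-7, d=48}
  after event 8 (t=43: DEC b by 13): {a=24, b=-13, c=-7, d=48}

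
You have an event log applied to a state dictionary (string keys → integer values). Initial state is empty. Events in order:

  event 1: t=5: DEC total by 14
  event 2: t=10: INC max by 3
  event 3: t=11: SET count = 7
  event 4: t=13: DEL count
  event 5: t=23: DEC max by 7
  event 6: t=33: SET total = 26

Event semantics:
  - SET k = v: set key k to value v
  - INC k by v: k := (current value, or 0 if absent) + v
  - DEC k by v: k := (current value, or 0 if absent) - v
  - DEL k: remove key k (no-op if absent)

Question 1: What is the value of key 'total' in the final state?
Track key 'total' through all 6 events:
  event 1 (t=5: DEC total by 14): total (absent) -> -14
  event 2 (t=10: INC max by 3): total unchanged
  event 3 (t=11: SET count = 7): total unchanged
  event 4 (t=13: DEL count): total unchanged
  event 5 (t=23: DEC max by 7): total unchanged
  event 6 (t=33: SET total = 26): total -14 -> 26
Final: total = 26

Answer: 26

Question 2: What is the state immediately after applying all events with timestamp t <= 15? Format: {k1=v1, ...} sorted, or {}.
Apply events with t <= 15 (4 events):
  after event 1 (t=5: DEC total by 14): {total=-14}
  after event 2 (t=10: INC max by 3): {max=3, total=-14}
  after event 3 (t=11: SET count = 7): {count=7, max=3, total=-14}
  after event 4 (t=13: DEL count): {max=3, total=-14}

Answer: {max=3, total=-14}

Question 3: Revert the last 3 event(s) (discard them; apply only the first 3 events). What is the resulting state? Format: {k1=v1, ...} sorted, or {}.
Answer: {count=7, max=3, total=-14}

Derivation:
Keep first 3 events (discard last 3):
  after event 1 (t=5: DEC total by 14): {total=-14}
  after event 2 (t=10: INC max by 3): {max=3, total=-14}
  after event 3 (t=11: SET count = 7): {count=7, max=3, total=-14}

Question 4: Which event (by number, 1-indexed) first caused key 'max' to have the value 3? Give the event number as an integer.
Looking for first event where max becomes 3:
  event 2: max (absent) -> 3  <-- first match

Answer: 2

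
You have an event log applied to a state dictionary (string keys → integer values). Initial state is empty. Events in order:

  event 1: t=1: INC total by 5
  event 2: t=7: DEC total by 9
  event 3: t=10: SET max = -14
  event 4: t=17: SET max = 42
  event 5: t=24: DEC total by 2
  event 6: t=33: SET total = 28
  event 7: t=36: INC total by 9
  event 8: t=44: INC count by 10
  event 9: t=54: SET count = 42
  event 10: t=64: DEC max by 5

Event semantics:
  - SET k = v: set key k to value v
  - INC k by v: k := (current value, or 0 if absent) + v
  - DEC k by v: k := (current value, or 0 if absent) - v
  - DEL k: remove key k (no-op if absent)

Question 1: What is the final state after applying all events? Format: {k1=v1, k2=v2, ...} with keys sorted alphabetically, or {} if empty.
  after event 1 (t=1: INC total by 5): {total=5}
  after event 2 (t=7: DEC total by 9): {total=-4}
  after event 3 (t=10: SET max = -14): {max=-14, total=-4}
  after event 4 (t=17: SET max = 42): {max=42, total=-4}
  after event 5 (t=24: DEC total by 2): {max=42, total=-6}
  after event 6 (t=33: SET total = 28): {max=42, total=28}
  after event 7 (t=36: INC total by 9): {max=42, total=37}
  after event 8 (t=44: INC count by 10): {count=10, max=42, total=37}
  after event 9 (t=54: SET count = 42): {count=42, max=42, total=37}
  after event 10 (t=64: DEC max by 5): {count=42, max=37, total=37}

Answer: {count=42, max=37, total=37}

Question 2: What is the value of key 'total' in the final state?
Answer: 37

Derivation:
Track key 'total' through all 10 events:
  event 1 (t=1: INC total by 5): total (absent) -> 5
  event 2 (t=7: DEC total by 9): total 5 -> -4
  event 3 (t=10: SET max = -14): total unchanged
  event 4 (t=17: SET max = 42): total unchanged
  event 5 (t=24: DEC total by 2): total -4 -> -6
  event 6 (t=33: SET total = 28): total -6 -> 28
  event 7 (t=36: INC total by 9): total 28 -> 37
  event 8 (t=44: INC count by 10): total unchanged
  event 9 (t=54: SET count = 42): total unchanged
  event 10 (t=64: DEC max by 5): total unchanged
Final: total = 37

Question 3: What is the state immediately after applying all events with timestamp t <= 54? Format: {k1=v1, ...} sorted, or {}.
Apply events with t <= 54 (9 events):
  after event 1 (t=1: INC total by 5): {total=5}
  after event 2 (t=7: DEC total by 9): {total=-4}
  after event 3 (t=10: SET max = -14): {max=-14, total=-4}
  after event 4 (t=17: SET max = 42): {max=42, total=-4}
  after event 5 (t=24: DEC total by 2): {max=42, total=-6}
  after event 6 (t=33: SET total = 28): {max=42, total=28}
  after event 7 (t=36: INC total by 9): {max=42, total=37}
  after event 8 (t=44: INC count by 10): {count=10, max=42, total=37}
  after event 9 (t=54: SET count = 42): {count=42, max=42, total=37}

Answer: {count=42, max=42, total=37}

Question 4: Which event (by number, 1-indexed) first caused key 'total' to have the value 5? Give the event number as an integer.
Answer: 1

Derivation:
Looking for first event where total becomes 5:
  event 1: total (absent) -> 5  <-- first match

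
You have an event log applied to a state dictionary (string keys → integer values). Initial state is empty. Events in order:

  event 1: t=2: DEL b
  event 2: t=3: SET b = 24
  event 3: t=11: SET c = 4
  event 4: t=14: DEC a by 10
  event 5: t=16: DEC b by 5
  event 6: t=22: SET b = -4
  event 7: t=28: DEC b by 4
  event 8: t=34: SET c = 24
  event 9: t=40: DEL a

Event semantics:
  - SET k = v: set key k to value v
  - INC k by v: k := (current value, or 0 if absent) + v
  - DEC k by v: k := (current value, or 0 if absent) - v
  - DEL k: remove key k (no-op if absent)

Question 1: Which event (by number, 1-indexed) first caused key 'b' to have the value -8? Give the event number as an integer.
Looking for first event where b becomes -8:
  event 2: b = 24
  event 3: b = 24
  event 4: b = 24
  event 5: b = 19
  event 6: b = -4
  event 7: b -4 -> -8  <-- first match

Answer: 7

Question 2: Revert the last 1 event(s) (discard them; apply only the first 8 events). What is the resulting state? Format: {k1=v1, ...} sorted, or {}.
Answer: {a=-10, b=-8, c=24}

Derivation:
Keep first 8 events (discard last 1):
  after event 1 (t=2: DEL b): {}
  after event 2 (t=3: SET b = 24): {b=24}
  after event 3 (t=11: SET c = 4): {b=24, c=4}
  after event 4 (t=14: DEC a by 10): {a=-10, b=24, c=4}
  after event 5 (t=16: DEC b by 5): {a=-10, b=19, c=4}
  after event 6 (t=22: SET b = -4): {a=-10, b=-4, c=4}
  after event 7 (t=28: DEC b by 4): {a=-10, b=-8, c=4}
  after event 8 (t=34: SET c = 24): {a=-10, b=-8, c=24}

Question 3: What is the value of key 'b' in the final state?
Track key 'b' through all 9 events:
  event 1 (t=2: DEL b): b (absent) -> (absent)
  event 2 (t=3: SET b = 24): b (absent) -> 24
  event 3 (t=11: SET c = 4): b unchanged
  event 4 (t=14: DEC a by 10): b unchanged
  event 5 (t=16: DEC b by 5): b 24 -> 19
  event 6 (t=22: SET b = -4): b 19 -> -4
  event 7 (t=28: DEC b by 4): b -4 -> -8
  event 8 (t=34: SET c = 24): b unchanged
  event 9 (t=40: DEL a): b unchanged
Final: b = -8

Answer: -8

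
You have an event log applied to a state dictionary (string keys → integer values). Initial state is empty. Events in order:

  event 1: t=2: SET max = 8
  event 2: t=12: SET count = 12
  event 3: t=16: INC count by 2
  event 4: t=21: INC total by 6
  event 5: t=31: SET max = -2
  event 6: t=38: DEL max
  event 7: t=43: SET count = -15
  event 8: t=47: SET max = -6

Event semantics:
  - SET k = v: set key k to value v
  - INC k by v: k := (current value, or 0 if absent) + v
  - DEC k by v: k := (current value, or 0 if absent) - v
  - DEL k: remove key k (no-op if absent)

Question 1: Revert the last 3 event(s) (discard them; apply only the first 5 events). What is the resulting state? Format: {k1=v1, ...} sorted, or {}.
Answer: {count=14, max=-2, total=6}

Derivation:
Keep first 5 events (discard last 3):
  after event 1 (t=2: SET max = 8): {max=8}
  after event 2 (t=12: SET count = 12): {count=12, max=8}
  after event 3 (t=16: INC count by 2): {count=14, max=8}
  after event 4 (t=21: INC total by 6): {count=14, max=8, total=6}
  after event 5 (t=31: SET max = -2): {count=14, max=-2, total=6}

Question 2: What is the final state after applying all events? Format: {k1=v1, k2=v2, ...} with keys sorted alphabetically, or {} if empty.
Answer: {count=-15, max=-6, total=6}

Derivation:
  after event 1 (t=2: SET max = 8): {max=8}
  after event 2 (t=12: SET count = 12): {count=12, max=8}
  after event 3 (t=16: INC count by 2): {count=14, max=8}
  after event 4 (t=21: INC total by 6): {count=14, max=8, total=6}
  after event 5 (t=31: SET max = -2): {count=14, max=-2, total=6}
  after event 6 (t=38: DEL max): {count=14, total=6}
  after event 7 (t=43: SET count = -15): {count=-15, total=6}
  after event 8 (t=47: SET max = -6): {count=-15, max=-6, total=6}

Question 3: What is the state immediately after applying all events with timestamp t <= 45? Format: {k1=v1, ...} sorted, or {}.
Apply events with t <= 45 (7 events):
  after event 1 (t=2: SET max = 8): {max=8}
  after event 2 (t=12: SET count = 12): {count=12, max=8}
  after event 3 (t=16: INC count by 2): {count=14, max=8}
  after event 4 (t=21: INC total by 6): {count=14, max=8, total=6}
  after event 5 (t=31: SET max = -2): {count=14, max=-2, total=6}
  after event 6 (t=38: DEL max): {count=14, total=6}
  after event 7 (t=43: SET count = -15): {count=-15, total=6}

Answer: {count=-15, total=6}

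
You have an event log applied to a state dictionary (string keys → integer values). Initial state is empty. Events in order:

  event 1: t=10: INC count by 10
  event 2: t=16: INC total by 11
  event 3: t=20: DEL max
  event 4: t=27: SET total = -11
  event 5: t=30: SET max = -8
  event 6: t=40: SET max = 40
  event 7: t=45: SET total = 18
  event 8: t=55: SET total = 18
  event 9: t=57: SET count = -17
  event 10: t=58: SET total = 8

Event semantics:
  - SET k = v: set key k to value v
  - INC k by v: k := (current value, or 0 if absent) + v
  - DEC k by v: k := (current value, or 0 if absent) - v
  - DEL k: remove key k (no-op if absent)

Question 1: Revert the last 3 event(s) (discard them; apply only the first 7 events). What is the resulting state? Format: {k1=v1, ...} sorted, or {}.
Answer: {count=10, max=40, total=18}

Derivation:
Keep first 7 events (discard last 3):
  after event 1 (t=10: INC count by 10): {count=10}
  after event 2 (t=16: INC total by 11): {count=10, total=11}
  after event 3 (t=20: DEL max): {count=10, total=11}
  after event 4 (t=27: SET total = -11): {count=10, total=-11}
  after event 5 (t=30: SET max = -8): {count=10, max=-8, total=-11}
  after event 6 (t=40: SET max = 40): {count=10, max=40, total=-11}
  after event 7 (t=45: SET total = 18): {count=10, max=40, total=18}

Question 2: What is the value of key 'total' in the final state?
Track key 'total' through all 10 events:
  event 1 (t=10: INC count by 10): total unchanged
  event 2 (t=16: INC total by 11): total (absent) -> 11
  event 3 (t=20: DEL max): total unchanged
  event 4 (t=27: SET total = -11): total 11 -> -11
  event 5 (t=30: SET max = -8): total unchanged
  event 6 (t=40: SET max = 40): total unchanged
  event 7 (t=45: SET total = 18): total -11 -> 18
  event 8 (t=55: SET total = 18): total 18 -> 18
  event 9 (t=57: SET count = -17): total unchanged
  event 10 (t=58: SET total = 8): total 18 -> 8
Final: total = 8

Answer: 8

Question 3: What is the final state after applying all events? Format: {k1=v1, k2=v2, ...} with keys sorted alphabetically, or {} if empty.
  after event 1 (t=10: INC count by 10): {count=10}
  after event 2 (t=16: INC total by 11): {count=10, total=11}
  after event 3 (t=20: DEL max): {count=10, total=11}
  after event 4 (t=27: SET total = -11): {count=10, total=-11}
  after event 5 (t=30: SET max = -8): {count=10, max=-8, total=-11}
  after event 6 (t=40: SET max = 40): {count=10, max=40, total=-11}
  after event 7 (t=45: SET total = 18): {count=10, max=40, total=18}
  after event 8 (t=55: SET total = 18): {count=10, max=40, total=18}
  after event 9 (t=57: SET count = -17): {count=-17, max=40, total=18}
  after event 10 (t=58: SET total = 8): {count=-17, max=40, total=8}

Answer: {count=-17, max=40, total=8}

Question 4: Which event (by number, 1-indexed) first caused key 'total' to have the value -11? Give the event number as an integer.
Answer: 4

Derivation:
Looking for first event where total becomes -11:
  event 2: total = 11
  event 3: total = 11
  event 4: total 11 -> -11  <-- first match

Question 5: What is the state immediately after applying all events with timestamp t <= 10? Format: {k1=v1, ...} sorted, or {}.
Apply events with t <= 10 (1 events):
  after event 1 (t=10: INC count by 10): {count=10}

Answer: {count=10}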